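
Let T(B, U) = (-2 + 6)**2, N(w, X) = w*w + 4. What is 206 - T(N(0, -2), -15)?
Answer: 190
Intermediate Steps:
N(w, X) = 4 + w**2 (N(w, X) = w**2 + 4 = 4 + w**2)
T(B, U) = 16 (T(B, U) = 4**2 = 16)
206 - T(N(0, -2), -15) = 206 - 1*16 = 206 - 16 = 190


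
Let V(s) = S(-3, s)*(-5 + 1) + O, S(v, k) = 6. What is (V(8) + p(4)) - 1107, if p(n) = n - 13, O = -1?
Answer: -1141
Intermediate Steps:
p(n) = -13 + n
V(s) = -25 (V(s) = 6*(-5 + 1) - 1 = 6*(-4) - 1 = -24 - 1 = -25)
(V(8) + p(4)) - 1107 = (-25 + (-13 + 4)) - 1107 = (-25 - 9) - 1107 = -34 - 1107 = -1141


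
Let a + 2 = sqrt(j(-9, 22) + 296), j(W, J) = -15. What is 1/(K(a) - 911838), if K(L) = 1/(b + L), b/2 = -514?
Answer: -967112708752/881850119062199317 + sqrt(281)/881850119062199317 ≈ -1.0967e-6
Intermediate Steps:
b = -1028 (b = 2*(-514) = -1028)
a = -2 + sqrt(281) (a = -2 + sqrt(-15 + 296) = -2 + sqrt(281) ≈ 14.763)
K(L) = 1/(-1028 + L)
1/(K(a) - 911838) = 1/(1/(-1028 + (-2 + sqrt(281))) - 911838) = 1/(1/(-1030 + sqrt(281)) - 911838) = 1/(-911838 + 1/(-1030 + sqrt(281)))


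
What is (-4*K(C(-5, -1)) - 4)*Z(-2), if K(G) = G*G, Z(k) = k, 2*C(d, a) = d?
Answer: 58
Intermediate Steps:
C(d, a) = d/2
K(G) = G²
(-4*K(C(-5, -1)) - 4)*Z(-2) = (-4*((½)*(-5))² - 4)*(-2) = (-4*(-5/2)² - 4)*(-2) = (-4*25/4 - 4)*(-2) = (-25 - 4)*(-2) = -29*(-2) = 58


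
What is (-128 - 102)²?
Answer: 52900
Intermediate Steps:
(-128 - 102)² = (-230)² = 52900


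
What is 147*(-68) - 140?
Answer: -10136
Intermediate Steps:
147*(-68) - 140 = -9996 - 140 = -10136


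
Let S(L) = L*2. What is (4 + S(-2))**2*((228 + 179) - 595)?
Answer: 0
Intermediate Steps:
S(L) = 2*L
(4 + S(-2))**2*((228 + 179) - 595) = (4 + 2*(-2))**2*((228 + 179) - 595) = (4 - 4)**2*(407 - 595) = 0**2*(-188) = 0*(-188) = 0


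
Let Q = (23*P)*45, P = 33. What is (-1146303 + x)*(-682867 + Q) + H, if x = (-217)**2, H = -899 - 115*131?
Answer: 713073296404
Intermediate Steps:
Q = 34155 (Q = (23*33)*45 = 759*45 = 34155)
H = -15964 (H = -899 - 15065 = -15964)
x = 47089
(-1146303 + x)*(-682867 + Q) + H = (-1146303 + 47089)*(-682867 + 34155) - 15964 = -1099214*(-648712) - 15964 = 713073312368 - 15964 = 713073296404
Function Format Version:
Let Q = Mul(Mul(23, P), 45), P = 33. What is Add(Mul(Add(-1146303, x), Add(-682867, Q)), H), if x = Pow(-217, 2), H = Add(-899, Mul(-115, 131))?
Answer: 713073296404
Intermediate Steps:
Q = 34155 (Q = Mul(Mul(23, 33), 45) = Mul(759, 45) = 34155)
H = -15964 (H = Add(-899, -15065) = -15964)
x = 47089
Add(Mul(Add(-1146303, x), Add(-682867, Q)), H) = Add(Mul(Add(-1146303, 47089), Add(-682867, 34155)), -15964) = Add(Mul(-1099214, -648712), -15964) = Add(713073312368, -15964) = 713073296404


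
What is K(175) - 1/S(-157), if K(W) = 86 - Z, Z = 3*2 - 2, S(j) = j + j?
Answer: 25749/314 ≈ 82.003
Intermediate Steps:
S(j) = 2*j
Z = 4 (Z = 6 - 2 = 4)
K(W) = 82 (K(W) = 86 - 1*4 = 86 - 4 = 82)
K(175) - 1/S(-157) = 82 - 1/(2*(-157)) = 82 - 1/(-314) = 82 - 1*(-1/314) = 82 + 1/314 = 25749/314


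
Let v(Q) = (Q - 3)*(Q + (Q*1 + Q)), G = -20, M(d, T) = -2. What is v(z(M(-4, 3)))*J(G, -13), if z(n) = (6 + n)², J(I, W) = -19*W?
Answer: 154128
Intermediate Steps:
v(Q) = 3*Q*(-3 + Q) (v(Q) = (-3 + Q)*(Q + (Q + Q)) = (-3 + Q)*(Q + 2*Q) = (-3 + Q)*(3*Q) = 3*Q*(-3 + Q))
v(z(M(-4, 3)))*J(G, -13) = (3*(6 - 2)²*(-3 + (6 - 2)²))*(-19*(-13)) = (3*4²*(-3 + 4²))*247 = (3*16*(-3 + 16))*247 = (3*16*13)*247 = 624*247 = 154128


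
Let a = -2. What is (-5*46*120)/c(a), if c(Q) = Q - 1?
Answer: 9200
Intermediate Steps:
c(Q) = -1 + Q
(-5*46*120)/c(a) = (-5*46*120)/(-1 - 2) = -230*120/(-3) = -27600*(-⅓) = 9200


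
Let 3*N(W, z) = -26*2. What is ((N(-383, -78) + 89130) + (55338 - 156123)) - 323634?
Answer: -1005919/3 ≈ -3.3531e+5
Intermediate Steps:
N(W, z) = -52/3 (N(W, z) = (-26*2)/3 = (1/3)*(-52) = -52/3)
((N(-383, -78) + 89130) + (55338 - 156123)) - 323634 = ((-52/3 + 89130) + (55338 - 156123)) - 323634 = (267338/3 - 100785) - 323634 = -35017/3 - 323634 = -1005919/3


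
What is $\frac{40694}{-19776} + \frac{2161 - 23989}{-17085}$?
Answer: $- \frac{2584181}{3312480} \approx -0.78014$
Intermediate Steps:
$\frac{40694}{-19776} + \frac{2161 - 23989}{-17085} = 40694 \left(- \frac{1}{19776}\right) + \left(2161 - 23989\right) \left(- \frac{1}{17085}\right) = - \frac{20347}{9888} - - \frac{428}{335} = - \frac{20347}{9888} + \frac{428}{335} = - \frac{2584181}{3312480}$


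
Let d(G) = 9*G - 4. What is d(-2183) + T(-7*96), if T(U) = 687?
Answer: -18964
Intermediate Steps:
d(G) = -4 + 9*G
d(-2183) + T(-7*96) = (-4 + 9*(-2183)) + 687 = (-4 - 19647) + 687 = -19651 + 687 = -18964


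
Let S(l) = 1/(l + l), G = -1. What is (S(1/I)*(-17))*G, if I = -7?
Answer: -119/2 ≈ -59.500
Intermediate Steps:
S(l) = 1/(2*l)
(S(1/I)*(-17))*G = ((1/(2*(1/(-7))))*(-17))*(-1) = ((1/(2*(-1/7)))*(-17))*(-1) = (((1/2)*(-7))*(-17))*(-1) = -7/2*(-17)*(-1) = (119/2)*(-1) = -119/2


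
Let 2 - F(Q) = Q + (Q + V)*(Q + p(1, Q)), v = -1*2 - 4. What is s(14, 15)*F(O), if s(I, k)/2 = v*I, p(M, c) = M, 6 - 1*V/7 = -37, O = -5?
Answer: -200088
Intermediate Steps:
V = 301 (V = 42 - 7*(-37) = 42 + 259 = 301)
v = -6 (v = -2 - 4 = -6)
F(Q) = 2 - Q - (1 + Q)*(301 + Q) (F(Q) = 2 - (Q + (Q + 301)*(Q + 1)) = 2 - (Q + (301 + Q)*(1 + Q)) = 2 - (Q + (1 + Q)*(301 + Q)) = 2 + (-Q - (1 + Q)*(301 + Q)) = 2 - Q - (1 + Q)*(301 + Q))
s(I, k) = -12*I (s(I, k) = 2*(-6*I) = -12*I)
s(14, 15)*F(O) = (-12*14)*(-299 - 1*(-5)**2 - 303*(-5)) = -168*(-299 - 1*25 + 1515) = -168*(-299 - 25 + 1515) = -168*1191 = -200088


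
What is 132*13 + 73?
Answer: 1789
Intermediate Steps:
132*13 + 73 = 1716 + 73 = 1789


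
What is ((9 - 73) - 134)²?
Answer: 39204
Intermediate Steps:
((9 - 73) - 134)² = (-64 - 134)² = (-198)² = 39204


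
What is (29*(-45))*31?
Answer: -40455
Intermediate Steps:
(29*(-45))*31 = -1305*31 = -40455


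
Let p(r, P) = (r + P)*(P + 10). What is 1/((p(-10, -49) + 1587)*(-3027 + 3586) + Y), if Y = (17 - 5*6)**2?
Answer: 1/2173561 ≈ 4.6007e-7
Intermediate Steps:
p(r, P) = (10 + P)*(P + r) (p(r, P) = (P + r)*(10 + P) = (10 + P)*(P + r))
Y = 169 (Y = (17 - 30)**2 = (-13)**2 = 169)
1/((p(-10, -49) + 1587)*(-3027 + 3586) + Y) = 1/((((-49)**2 + 10*(-49) + 10*(-10) - 49*(-10)) + 1587)*(-3027 + 3586) + 169) = 1/(((2401 - 490 - 100 + 490) + 1587)*559 + 169) = 1/((2301 + 1587)*559 + 169) = 1/(3888*559 + 169) = 1/(2173392 + 169) = 1/2173561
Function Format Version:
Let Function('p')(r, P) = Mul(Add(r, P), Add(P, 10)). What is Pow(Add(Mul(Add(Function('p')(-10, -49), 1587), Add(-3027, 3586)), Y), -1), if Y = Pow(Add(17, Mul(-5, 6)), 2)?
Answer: Rational(1, 2173561) ≈ 4.6007e-7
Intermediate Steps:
Function('p')(r, P) = Mul(Add(10, P), Add(P, r)) (Function('p')(r, P) = Mul(Add(P, r), Add(10, P)) = Mul(Add(10, P), Add(P, r)))
Y = 169 (Y = Pow(Add(17, -30), 2) = Pow(-13, 2) = 169)
Pow(Add(Mul(Add(Function('p')(-10, -49), 1587), Add(-3027, 3586)), Y), -1) = Pow(Add(Mul(Add(Add(Pow(-49, 2), Mul(10, -49), Mul(10, -10), Mul(-49, -10)), 1587), Add(-3027, 3586)), 169), -1) = Pow(Add(Mul(Add(Add(2401, -490, -100, 490), 1587), 559), 169), -1) = Pow(Add(Mul(Add(2301, 1587), 559), 169), -1) = Pow(Add(Mul(3888, 559), 169), -1) = Pow(Add(2173392, 169), -1) = Pow(2173561, -1) = Rational(1, 2173561)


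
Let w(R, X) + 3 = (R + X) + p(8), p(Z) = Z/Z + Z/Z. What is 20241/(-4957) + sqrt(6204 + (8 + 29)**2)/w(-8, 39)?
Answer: -20241/4957 + sqrt(7573)/30 ≈ -1.1826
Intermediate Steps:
p(Z) = 2 (p(Z) = 1 + 1 = 2)
w(R, X) = -1 + R + X (w(R, X) = -3 + ((R + X) + 2) = -3 + (2 + R + X) = -1 + R + X)
20241/(-4957) + sqrt(6204 + (8 + 29)**2)/w(-8, 39) = 20241/(-4957) + sqrt(6204 + (8 + 29)**2)/(-1 - 8 + 39) = 20241*(-1/4957) + sqrt(6204 + 37**2)/30 = -20241/4957 + sqrt(6204 + 1369)*(1/30) = -20241/4957 + sqrt(7573)*(1/30) = -20241/4957 + sqrt(7573)/30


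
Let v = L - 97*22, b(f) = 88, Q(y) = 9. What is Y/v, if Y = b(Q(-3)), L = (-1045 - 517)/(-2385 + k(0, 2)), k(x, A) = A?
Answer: -2383/57770 ≈ -0.041250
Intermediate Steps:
L = 1562/2383 (L = (-1045 - 517)/(-2385 + 2) = -1562/(-2383) = -1562*(-1/2383) = 1562/2383 ≈ 0.65548)
Y = 88
v = -5083760/2383 (v = 1562/2383 - 97*22 = 1562/2383 - 1*2134 = 1562/2383 - 2134 = -5083760/2383 ≈ -2133.3)
Y/v = 88/(-5083760/2383) = 88*(-2383/5083760) = -2383/57770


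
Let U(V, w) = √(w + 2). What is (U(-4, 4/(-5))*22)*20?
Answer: 88*√30 ≈ 482.00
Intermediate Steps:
U(V, w) = √(2 + w)
(U(-4, 4/(-5))*22)*20 = (√(2 + 4/(-5))*22)*20 = (√(2 + 4*(-⅕))*22)*20 = (√(2 - ⅘)*22)*20 = (√(6/5)*22)*20 = ((√30/5)*22)*20 = (22*√30/5)*20 = 88*√30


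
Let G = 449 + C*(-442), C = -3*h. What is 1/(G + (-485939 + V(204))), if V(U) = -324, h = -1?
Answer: -1/487140 ≈ -2.0528e-6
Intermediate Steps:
C = 3 (C = -3*(-1) = 3)
G = -877 (G = 449 + 3*(-442) = 449 - 1326 = -877)
1/(G + (-485939 + V(204))) = 1/(-877 + (-485939 - 324)) = 1/(-877 - 486263) = 1/(-487140) = -1/487140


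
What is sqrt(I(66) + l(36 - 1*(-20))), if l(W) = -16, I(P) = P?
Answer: 5*sqrt(2) ≈ 7.0711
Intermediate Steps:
sqrt(I(66) + l(36 - 1*(-20))) = sqrt(66 - 16) = sqrt(50) = 5*sqrt(2)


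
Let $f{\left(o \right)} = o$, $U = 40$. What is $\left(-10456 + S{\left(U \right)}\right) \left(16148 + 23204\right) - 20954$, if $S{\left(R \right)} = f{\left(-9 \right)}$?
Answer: $-411839634$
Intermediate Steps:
$S{\left(R \right)} = -9$
$\left(-10456 + S{\left(U \right)}\right) \left(16148 + 23204\right) - 20954 = \left(-10456 - 9\right) \left(16148 + 23204\right) - 20954 = \left(-10465\right) 39352 - 20954 = -411818680 - 20954 = -411839634$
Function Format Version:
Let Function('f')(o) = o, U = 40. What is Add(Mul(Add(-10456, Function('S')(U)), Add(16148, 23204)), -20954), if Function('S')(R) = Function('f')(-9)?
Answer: -411839634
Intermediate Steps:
Function('S')(R) = -9
Add(Mul(Add(-10456, Function('S')(U)), Add(16148, 23204)), -20954) = Add(Mul(Add(-10456, -9), Add(16148, 23204)), -20954) = Add(Mul(-10465, 39352), -20954) = Add(-411818680, -20954) = -411839634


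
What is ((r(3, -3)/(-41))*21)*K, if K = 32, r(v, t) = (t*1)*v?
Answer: 6048/41 ≈ 147.51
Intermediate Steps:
r(v, t) = t*v
((r(3, -3)/(-41))*21)*K = ((-3*3/(-41))*21)*32 = (-9*(-1/41)*21)*32 = ((9/41)*21)*32 = (189/41)*32 = 6048/41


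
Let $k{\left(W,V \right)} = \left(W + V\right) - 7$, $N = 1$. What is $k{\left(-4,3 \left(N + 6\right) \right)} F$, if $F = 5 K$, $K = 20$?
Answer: $1000$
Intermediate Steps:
$k{\left(W,V \right)} = -7 + V + W$ ($k{\left(W,V \right)} = \left(V + W\right) - 7 = -7 + V + W$)
$F = 100$ ($F = 5 \cdot 20 = 100$)
$k{\left(-4,3 \left(N + 6\right) \right)} F = \left(-7 + 3 \left(1 + 6\right) - 4\right) 100 = \left(-7 + 3 \cdot 7 - 4\right) 100 = \left(-7 + 21 - 4\right) 100 = 10 \cdot 100 = 1000$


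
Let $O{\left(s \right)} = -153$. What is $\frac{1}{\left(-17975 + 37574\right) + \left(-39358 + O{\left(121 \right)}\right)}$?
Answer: $- \frac{1}{19912} \approx -5.0221 \cdot 10^{-5}$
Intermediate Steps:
$\frac{1}{\left(-17975 + 37574\right) + \left(-39358 + O{\left(121 \right)}\right)} = \frac{1}{\left(-17975 + 37574\right) - 39511} = \frac{1}{19599 - 39511} = \frac{1}{-19912} = - \frac{1}{19912}$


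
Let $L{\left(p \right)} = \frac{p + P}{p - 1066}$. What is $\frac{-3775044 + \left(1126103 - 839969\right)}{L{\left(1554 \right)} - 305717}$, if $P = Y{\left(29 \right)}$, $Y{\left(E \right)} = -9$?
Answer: $\frac{1702588080}{149188351} \approx 11.412$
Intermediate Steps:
$P = -9$
$L{\left(p \right)} = \frac{-9 + p}{-1066 + p}$ ($L{\left(p \right)} = \frac{p - 9}{p - 1066} = \frac{-9 + p}{-1066 + p}$)
$\frac{-3775044 + \left(1126103 - 839969\right)}{L{\left(1554 \right)} - 305717} = \frac{-3775044 + \left(1126103 - 839969\right)}{\frac{-9 + 1554}{-1066 + 1554} - 305717} = \frac{-3775044 + 286134}{\frac{1}{488} \cdot 1545 - 305717} = - \frac{3488910}{\frac{1}{488} \cdot 1545 - 305717} = - \frac{3488910}{\frac{1545}{488} - 305717} = - \frac{3488910}{- \frac{149188351}{488}} = \left(-3488910\right) \left(- \frac{488}{149188351}\right) = \frac{1702588080}{149188351}$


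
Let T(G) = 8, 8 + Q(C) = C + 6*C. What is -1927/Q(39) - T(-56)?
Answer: -4047/265 ≈ -15.272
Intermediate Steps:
Q(C) = -8 + 7*C (Q(C) = -8 + (C + 6*C) = -8 + 7*C)
-1927/Q(39) - T(-56) = -1927/(-8 + 7*39) - 1*8 = -1927/(-8 + 273) - 8 = -1927/265 - 8 = -4047/265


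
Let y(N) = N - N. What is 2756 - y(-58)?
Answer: 2756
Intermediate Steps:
y(N) = 0
2756 - y(-58) = 2756 - 1*0 = 2756 + 0 = 2756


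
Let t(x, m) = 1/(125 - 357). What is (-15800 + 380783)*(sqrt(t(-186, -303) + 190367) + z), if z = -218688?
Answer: -79817402304 + 364983*sqrt(2561578294)/116 ≈ -7.9658e+10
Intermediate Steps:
t(x, m) = -1/232 (t(x, m) = 1/(-232) = -1/232)
(-15800 + 380783)*(sqrt(t(-186, -303) + 190367) + z) = (-15800 + 380783)*(sqrt(-1/232 + 190367) - 218688) = 364983*(sqrt(44165143/232) - 218688) = 364983*(sqrt(2561578294)/116 - 218688) = 364983*(-218688 + sqrt(2561578294)/116) = -79817402304 + 364983*sqrt(2561578294)/116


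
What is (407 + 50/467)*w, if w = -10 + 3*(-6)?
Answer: -5323332/467 ≈ -11399.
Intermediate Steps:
w = -28 (w = -10 - 18 = -28)
(407 + 50/467)*w = (407 + 50/467)*(-28) = (190119/467)*(-28) = -5323332/467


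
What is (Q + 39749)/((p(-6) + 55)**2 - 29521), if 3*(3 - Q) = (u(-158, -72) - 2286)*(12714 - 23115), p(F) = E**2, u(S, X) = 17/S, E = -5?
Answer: 59334139/173958 ≈ 341.08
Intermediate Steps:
p(F) = 25 (p(F) = (-5)**2 = 25)
Q = -1252297261/158 (Q = 3 - (17/(-158) - 2286)*(12714 - 23115)/3 = 3 - (17*(-1/158) - 2286)*(-10401)/3 = 3 - (-17/158 - 2286)*(-10401)/3 = 3 - (-361205)*(-10401)/474 = 3 - 1/3*3756893205/158 = 3 - 1252297735/158 = -1252297261/158 ≈ -7.9259e+6)
(Q + 39749)/((p(-6) + 55)**2 - 29521) = (-1252297261/158 + 39749)/((25 + 55)**2 - 29521) = -1246016919/(158*(80**2 - 29521)) = -1246016919/(158*(6400 - 29521)) = -1246016919/158/(-23121) = -1246016919/158*(-1/23121) = 59334139/173958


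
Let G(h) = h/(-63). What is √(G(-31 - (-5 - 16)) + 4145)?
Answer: √1828015/21 ≈ 64.383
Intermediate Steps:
G(h) = -h/63 (G(h) = h*(-1/63) = -h/63)
√(G(-31 - (-5 - 16)) + 4145) = √(-(-31 - (-5 - 16))/63 + 4145) = √(-(-31 - 1*(-21))/63 + 4145) = √(-(-31 + 21)/63 + 4145) = √(-1/63*(-10) + 4145) = √(10/63 + 4145) = √(261145/63) = √1828015/21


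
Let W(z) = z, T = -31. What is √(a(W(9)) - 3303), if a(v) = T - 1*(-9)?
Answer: 5*I*√133 ≈ 57.663*I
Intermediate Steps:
a(v) = -22 (a(v) = -31 - 1*(-9) = -31 + 9 = -22)
√(a(W(9)) - 3303) = √(-22 - 3303) = √(-3325) = 5*I*√133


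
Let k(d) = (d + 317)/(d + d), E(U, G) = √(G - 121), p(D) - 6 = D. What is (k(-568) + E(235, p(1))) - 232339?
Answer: -263936853/1136 + I*√114 ≈ -2.3234e+5 + 10.677*I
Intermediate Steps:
p(D) = 6 + D
E(U, G) = √(-121 + G)
k(d) = (317 + d)/(2*d) (k(d) = (317 + d)/((2*d)) = (317 + d)*(1/(2*d)) = (317 + d)/(2*d))
(k(-568) + E(235, p(1))) - 232339 = ((½)*(317 - 568)/(-568) + √(-121 + (6 + 1))) - 232339 = ((½)*(-1/568)*(-251) + √(-121 + 7)) - 232339 = (251/1136 + √(-114)) - 232339 = (251/1136 + I*√114) - 232339 = -263936853/1136 + I*√114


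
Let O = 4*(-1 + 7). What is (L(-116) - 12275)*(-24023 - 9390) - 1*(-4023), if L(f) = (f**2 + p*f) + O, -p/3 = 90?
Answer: -1086753802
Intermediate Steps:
p = -270 (p = -3*90 = -270)
O = 24 (O = 4*6 = 24)
L(f) = 24 + f**2 - 270*f (L(f) = (f**2 - 270*f) + 24 = 24 + f**2 - 270*f)
(L(-116) - 12275)*(-24023 - 9390) - 1*(-4023) = ((24 + (-116)**2 - 270*(-116)) - 12275)*(-24023 - 9390) - 1*(-4023) = ((24 + 13456 + 31320) - 12275)*(-33413) + 4023 = (44800 - 12275)*(-33413) + 4023 = 32525*(-33413) + 4023 = -1086757825 + 4023 = -1086753802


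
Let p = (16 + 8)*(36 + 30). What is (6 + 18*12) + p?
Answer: 1806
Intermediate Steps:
p = 1584 (p = 24*66 = 1584)
(6 + 18*12) + p = (6 + 18*12) + 1584 = (6 + 216) + 1584 = 222 + 1584 = 1806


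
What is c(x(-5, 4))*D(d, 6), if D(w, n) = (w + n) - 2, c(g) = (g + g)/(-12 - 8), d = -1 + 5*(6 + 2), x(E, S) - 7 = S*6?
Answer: -1333/10 ≈ -133.30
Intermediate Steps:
x(E, S) = 7 + 6*S (x(E, S) = 7 + S*6 = 7 + 6*S)
d = 39 (d = -1 + 5*8 = -1 + 40 = 39)
c(g) = -g/10 (c(g) = (2*g)/(-20) = (2*g)*(-1/20) = -g/10)
D(w, n) = -2 + n + w (D(w, n) = (n + w) - 2 = -2 + n + w)
c(x(-5, 4))*D(d, 6) = (-(7 + 6*4)/10)*(-2 + 6 + 39) = -(7 + 24)/10*43 = -⅒*31*43 = -31/10*43 = -1333/10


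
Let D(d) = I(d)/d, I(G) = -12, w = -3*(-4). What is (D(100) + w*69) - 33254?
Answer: -810653/25 ≈ -32426.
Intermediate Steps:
w = 12
D(d) = -12/d
(D(100) + w*69) - 33254 = (-12/100 + 12*69) - 33254 = (-12*1/100 + 828) - 33254 = (-3/25 + 828) - 33254 = 20697/25 - 33254 = -810653/25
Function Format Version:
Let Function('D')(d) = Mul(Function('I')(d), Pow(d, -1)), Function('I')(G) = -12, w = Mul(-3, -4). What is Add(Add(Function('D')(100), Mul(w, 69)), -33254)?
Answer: Rational(-810653, 25) ≈ -32426.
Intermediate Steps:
w = 12
Function('D')(d) = Mul(-12, Pow(d, -1))
Add(Add(Function('D')(100), Mul(w, 69)), -33254) = Add(Add(Mul(-12, Pow(100, -1)), Mul(12, 69)), -33254) = Add(Add(Mul(-12, Rational(1, 100)), 828), -33254) = Add(Add(Rational(-3, 25), 828), -33254) = Add(Rational(20697, 25), -33254) = Rational(-810653, 25)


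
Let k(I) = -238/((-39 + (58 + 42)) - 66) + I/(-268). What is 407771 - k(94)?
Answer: 273174913/670 ≈ 4.0772e+5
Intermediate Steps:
k(I) = 238/5 - I/268 (k(I) = -238/((-39 + 100) - 66) + I*(-1/268) = -238/(61 - 66) - I/268 = -238/(-5) - I/268 = -238*(-⅕) - I/268 = 238/5 - I/268)
407771 - k(94) = 407771 - (238/5 - 1/268*94) = 407771 - (238/5 - 47/134) = 407771 - 1*31657/670 = 407771 - 31657/670 = 273174913/670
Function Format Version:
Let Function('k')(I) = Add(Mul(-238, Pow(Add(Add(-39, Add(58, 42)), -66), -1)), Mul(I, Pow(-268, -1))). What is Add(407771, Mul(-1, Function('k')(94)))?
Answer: Rational(273174913, 670) ≈ 4.0772e+5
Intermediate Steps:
Function('k')(I) = Add(Rational(238, 5), Mul(Rational(-1, 268), I)) (Function('k')(I) = Add(Mul(-238, Pow(Add(Add(-39, 100), -66), -1)), Mul(I, Rational(-1, 268))) = Add(Mul(-238, Pow(Add(61, -66), -1)), Mul(Rational(-1, 268), I)) = Add(Mul(-238, Pow(-5, -1)), Mul(Rational(-1, 268), I)) = Add(Mul(-238, Rational(-1, 5)), Mul(Rational(-1, 268), I)) = Add(Rational(238, 5), Mul(Rational(-1, 268), I)))
Add(407771, Mul(-1, Function('k')(94))) = Add(407771, Mul(-1, Add(Rational(238, 5), Mul(Rational(-1, 268), 94)))) = Add(407771, Mul(-1, Add(Rational(238, 5), Rational(-47, 134)))) = Add(407771, Mul(-1, Rational(31657, 670))) = Add(407771, Rational(-31657, 670)) = Rational(273174913, 670)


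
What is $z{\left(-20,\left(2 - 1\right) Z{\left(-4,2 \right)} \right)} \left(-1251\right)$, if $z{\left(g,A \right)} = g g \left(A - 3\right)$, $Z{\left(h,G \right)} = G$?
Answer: $500400$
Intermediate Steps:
$z{\left(g,A \right)} = g^{2} \left(-3 + A\right)$ ($z{\left(g,A \right)} = g^{2} \left(A - 3\right) = g^{2} \left(-3 + A\right)$)
$z{\left(-20,\left(2 - 1\right) Z{\left(-4,2 \right)} \right)} \left(-1251\right) = \left(-20\right)^{2} \left(-3 + \left(2 - 1\right) 2\right) \left(-1251\right) = 400 \left(-3 + 1 \cdot 2\right) \left(-1251\right) = 400 \left(-3 + 2\right) \left(-1251\right) = 400 \left(-1\right) \left(-1251\right) = \left(-400\right) \left(-1251\right) = 500400$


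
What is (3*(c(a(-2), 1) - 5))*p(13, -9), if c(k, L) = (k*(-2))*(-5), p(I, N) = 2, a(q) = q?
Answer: -150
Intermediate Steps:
c(k, L) = 10*k (c(k, L) = -2*k*(-5) = 10*k)
(3*(c(a(-2), 1) - 5))*p(13, -9) = (3*(10*(-2) - 5))*2 = (3*(-20 - 5))*2 = (3*(-25))*2 = -75*2 = -150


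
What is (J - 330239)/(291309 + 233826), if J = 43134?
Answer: -4417/8079 ≈ -0.54673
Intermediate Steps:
(J - 330239)/(291309 + 233826) = (43134 - 330239)/(291309 + 233826) = -287105/525135 = -287105*1/525135 = -4417/8079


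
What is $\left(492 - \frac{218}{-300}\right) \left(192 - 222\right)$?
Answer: $- \frac{73909}{5} \approx -14782.0$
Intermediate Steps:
$\left(492 - \frac{218}{-300}\right) \left(192 - 222\right) = \left(492 - - \frac{109}{150}\right) \left(-30\right) = \left(492 + \frac{109}{150}\right) \left(-30\right) = \frac{73909}{150} \left(-30\right) = - \frac{73909}{5}$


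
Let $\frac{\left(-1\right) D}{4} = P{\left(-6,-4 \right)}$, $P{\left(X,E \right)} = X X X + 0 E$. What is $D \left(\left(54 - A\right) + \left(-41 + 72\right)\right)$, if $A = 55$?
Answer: $25920$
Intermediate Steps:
$P{\left(X,E \right)} = X^{3}$ ($P{\left(X,E \right)} = X^{2} X + 0 = X^{3} + 0 = X^{3}$)
$D = 864$ ($D = - 4 \left(-6\right)^{3} = \left(-4\right) \left(-216\right) = 864$)
$D \left(\left(54 - A\right) + \left(-41 + 72\right)\right) = 864 \left(\left(54 - 55\right) + \left(-41 + 72\right)\right) = 864 \left(\left(54 - 55\right) + 31\right) = 864 \left(-1 + 31\right) = 864 \cdot 30 = 25920$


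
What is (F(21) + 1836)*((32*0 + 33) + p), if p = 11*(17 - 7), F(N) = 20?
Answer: 265408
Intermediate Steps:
p = 110 (p = 11*10 = 110)
(F(21) + 1836)*((32*0 + 33) + p) = (20 + 1836)*((32*0 + 33) + 110) = 1856*((0 + 33) + 110) = 1856*(33 + 110) = 1856*143 = 265408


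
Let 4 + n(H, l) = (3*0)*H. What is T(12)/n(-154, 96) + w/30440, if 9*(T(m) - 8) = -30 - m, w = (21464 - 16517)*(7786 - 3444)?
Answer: 32181761/45660 ≈ 704.81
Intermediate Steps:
w = 21479874 (w = 4947*4342 = 21479874)
T(m) = 14/3 - m/9 (T(m) = 8 + (-30 - m)/9 = 8 + (-10/3 - m/9) = 14/3 - m/9)
n(H, l) = -4 (n(H, l) = -4 + (3*0)*H = -4 + 0*H = -4 + 0 = -4)
T(12)/n(-154, 96) + w/30440 = (14/3 - ⅑*12)/(-4) + 21479874/30440 = (14/3 - 4/3)*(-¼) + 21479874*(1/30440) = (10/3)*(-¼) + 10739937/15220 = -⅚ + 10739937/15220 = 32181761/45660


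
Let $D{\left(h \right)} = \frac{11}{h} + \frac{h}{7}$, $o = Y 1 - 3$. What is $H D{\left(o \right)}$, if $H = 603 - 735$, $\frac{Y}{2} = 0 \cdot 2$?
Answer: $\frac{3784}{7} \approx 540.57$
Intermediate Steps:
$Y = 0$ ($Y = 2 \cdot 0 \cdot 2 = 2 \cdot 0 = 0$)
$H = -132$
$o = -3$ ($o = 0 \cdot 1 - 3 = 0 - 3 = -3$)
$D{\left(h \right)} = \frac{11}{h} + \frac{h}{7}$ ($D{\left(h \right)} = \frac{11}{h} + h \frac{1}{7} = \frac{11}{h} + \frac{h}{7}$)
$H D{\left(o \right)} = - 132 \left(\frac{11}{-3} + \frac{1}{7} \left(-3\right)\right) = - 132 \left(11 \left(- \frac{1}{3}\right) - \frac{3}{7}\right) = - 132 \left(- \frac{11}{3} - \frac{3}{7}\right) = \left(-132\right) \left(- \frac{86}{21}\right) = \frac{3784}{7}$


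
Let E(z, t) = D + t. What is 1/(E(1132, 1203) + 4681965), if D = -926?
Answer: 1/4682242 ≈ 2.1357e-7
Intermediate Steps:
E(z, t) = -926 + t
1/(E(1132, 1203) + 4681965) = 1/((-926 + 1203) + 4681965) = 1/(277 + 4681965) = 1/4682242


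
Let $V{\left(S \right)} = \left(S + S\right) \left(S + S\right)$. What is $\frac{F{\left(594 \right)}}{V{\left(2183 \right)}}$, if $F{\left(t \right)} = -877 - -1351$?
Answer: $\frac{237}{9530978} \approx 2.4866 \cdot 10^{-5}$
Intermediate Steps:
$F{\left(t \right)} = 474$ ($F{\left(t \right)} = -877 + 1351 = 474$)
$V{\left(S \right)} = 4 S^{2}$ ($V{\left(S \right)} = 2 S 2 S = 4 S^{2}$)
$\frac{F{\left(594 \right)}}{V{\left(2183 \right)}} = \frac{474}{4 \cdot 2183^{2}} = \frac{474}{4 \cdot 4765489} = \frac{474}{19061956} = 474 \cdot \frac{1}{19061956} = \frac{237}{9530978}$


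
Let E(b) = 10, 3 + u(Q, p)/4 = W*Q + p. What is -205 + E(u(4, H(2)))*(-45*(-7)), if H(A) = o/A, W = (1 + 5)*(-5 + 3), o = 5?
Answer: 2945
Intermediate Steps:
W = -12 (W = 6*(-2) = -12)
H(A) = 5/A
u(Q, p) = -12 - 48*Q + 4*p (u(Q, p) = -12 + 4*(-12*Q + p) = -12 + 4*(p - 12*Q) = -12 + (-48*Q + 4*p) = -12 - 48*Q + 4*p)
-205 + E(u(4, H(2)))*(-45*(-7)) = -205 + 10*(-45*(-7)) = -205 + 10*315 = -205 + 3150 = 2945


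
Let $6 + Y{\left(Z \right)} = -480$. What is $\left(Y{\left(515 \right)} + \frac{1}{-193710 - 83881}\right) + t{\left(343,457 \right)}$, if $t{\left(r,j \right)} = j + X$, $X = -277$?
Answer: $- \frac{84942847}{277591} \approx -306.0$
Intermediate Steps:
$t{\left(r,j \right)} = -277 + j$ ($t{\left(r,j \right)} = j - 277 = -277 + j$)
$Y{\left(Z \right)} = -486$ ($Y{\left(Z \right)} = -6 - 480 = -486$)
$\left(Y{\left(515 \right)} + \frac{1}{-193710 - 83881}\right) + t{\left(343,457 \right)} = \left(-486 + \frac{1}{-193710 - 83881}\right) + \left(-277 + 457\right) = \left(-486 + \frac{1}{-277591}\right) + 180 = \left(-486 - \frac{1}{277591}\right) + 180 = - \frac{134909227}{277591} + 180 = - \frac{84942847}{277591}$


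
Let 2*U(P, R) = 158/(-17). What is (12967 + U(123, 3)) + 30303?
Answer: 735511/17 ≈ 43265.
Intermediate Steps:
U(P, R) = -79/17 (U(P, R) = (158/(-17))/2 = (158*(-1/17))/2 = (1/2)*(-158/17) = -79/17)
(12967 + U(123, 3)) + 30303 = (12967 - 79/17) + 30303 = 220360/17 + 30303 = 735511/17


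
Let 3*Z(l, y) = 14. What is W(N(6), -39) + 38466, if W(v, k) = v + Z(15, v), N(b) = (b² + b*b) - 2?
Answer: 115622/3 ≈ 38541.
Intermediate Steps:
Z(l, y) = 14/3 (Z(l, y) = (⅓)*14 = 14/3)
N(b) = -2 + 2*b² (N(b) = (b² + b²) - 2 = 2*b² - 2 = -2 + 2*b²)
W(v, k) = 14/3 + v (W(v, k) = v + 14/3 = 14/3 + v)
W(N(6), -39) + 38466 = (14/3 + (-2 + 2*6²)) + 38466 = (14/3 + (-2 + 2*36)) + 38466 = (14/3 + (-2 + 72)) + 38466 = (14/3 + 70) + 38466 = 224/3 + 38466 = 115622/3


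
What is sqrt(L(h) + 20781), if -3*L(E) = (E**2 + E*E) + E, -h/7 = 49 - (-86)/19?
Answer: I*sqrt(26239746)/19 ≈ 269.6*I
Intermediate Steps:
h = -7119/19 (h = -7*(49 - (-86)/19) = -7*(49 - 1*(-86/19)) = -7*(49 + 86/19) = -7*1017/19 = -7119/19 ≈ -374.68)
L(E) = -2*E**2/3 - E/3 (L(E) = -((E**2 + E*E) + E)/3 = -((E**2 + E**2) + E)/3 = -(2*E**2 + E)/3 = -(E + 2*E**2)/3 = -2*E**2/3 - E/3)
sqrt(L(h) + 20781) = sqrt(-1/3*(-7119/19)*(1 + 2*(-7119/19)) + 20781) = sqrt(-1/3*(-7119/19)*(1 - 14238/19) + 20781) = sqrt(-1/3*(-7119/19)*(-14219/19) + 20781) = sqrt(-33741687/361 + 20781) = sqrt(-26239746/361) = I*sqrt(26239746)/19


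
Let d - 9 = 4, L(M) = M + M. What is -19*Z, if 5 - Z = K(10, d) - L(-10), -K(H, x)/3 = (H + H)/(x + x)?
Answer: 3135/13 ≈ 241.15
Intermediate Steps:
L(M) = 2*M
d = 13 (d = 9 + 4 = 13)
K(H, x) = -3*H/x (K(H, x) = -3*(H + H)/(x + x) = -3*2*H/(2*x) = -3*2*H*1/(2*x) = -3*H/x)
Z = -165/13 (Z = 5 - (-3*10/13 - 2*(-10)) = 5 - (-3*10*1/13 - 1*(-20)) = 5 - (-30/13 + 20) = 5 - 1*230/13 = 5 - 230/13 = -165/13 ≈ -12.692)
-19*Z = -19*(-165/13) = 3135/13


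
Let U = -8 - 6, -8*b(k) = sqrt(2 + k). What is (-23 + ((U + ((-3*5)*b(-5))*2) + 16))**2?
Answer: 6381/16 - 315*I*sqrt(3)/2 ≈ 398.81 - 272.8*I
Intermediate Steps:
b(k) = -sqrt(2 + k)/8
U = -14
(-23 + ((U + ((-3*5)*b(-5))*2) + 16))**2 = (-23 + ((-14 + ((-3*5)*(-sqrt(2 - 5)/8))*2) + 16))**2 = (-23 + ((-14 - (-15)*sqrt(-3)/8*2) + 16))**2 = (-23 + ((-14 - (-15)*I*sqrt(3)/8*2) + 16))**2 = (-23 + ((-14 + (15*I*sqrt(3)/8)*2) + 16))**2 = (-23 + ((-14 + 15*I*sqrt(3)/4) + 16))**2 = (-23 + (2 + 15*I*sqrt(3)/4))**2 = (-21 + 15*I*sqrt(3)/4)**2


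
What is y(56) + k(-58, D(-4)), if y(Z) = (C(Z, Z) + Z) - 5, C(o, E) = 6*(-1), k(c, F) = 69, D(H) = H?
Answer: 114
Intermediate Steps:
C(o, E) = -6
y(Z) = -11 + Z (y(Z) = (-6 + Z) - 5 = -11 + Z)
y(56) + k(-58, D(-4)) = (-11 + 56) + 69 = 45 + 69 = 114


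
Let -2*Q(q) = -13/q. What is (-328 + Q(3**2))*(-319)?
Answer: 1879229/18 ≈ 1.0440e+5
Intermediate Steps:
Q(q) = 13/(2*q) (Q(q) = -(-13)/(2*q) = 13/(2*q))
(-328 + Q(3**2))*(-319) = (-328 + 13/(2*(3**2)))*(-319) = (-328 + (13/2)/9)*(-319) = (-328 + (13/2)*(1/9))*(-319) = (-328 + 13/18)*(-319) = -5891/18*(-319) = 1879229/18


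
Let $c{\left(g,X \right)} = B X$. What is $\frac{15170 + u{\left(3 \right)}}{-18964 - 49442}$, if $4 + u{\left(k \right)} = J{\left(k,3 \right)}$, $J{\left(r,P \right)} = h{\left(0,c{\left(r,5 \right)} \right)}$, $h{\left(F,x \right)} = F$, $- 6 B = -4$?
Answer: $- \frac{7583}{34203} \approx -0.22171$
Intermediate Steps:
$B = \frac{2}{3}$ ($B = \left(- \frac{1}{6}\right) \left(-4\right) = \frac{2}{3} \approx 0.66667$)
$c{\left(g,X \right)} = \frac{2 X}{3}$
$J{\left(r,P \right)} = 0$
$u{\left(k \right)} = -4$ ($u{\left(k \right)} = -4 + 0 = -4$)
$\frac{15170 + u{\left(3 \right)}}{-18964 - 49442} = \frac{15170 - 4}{-18964 - 49442} = \frac{15166}{-68406} = 15166 \left(- \frac{1}{68406}\right) = - \frac{7583}{34203}$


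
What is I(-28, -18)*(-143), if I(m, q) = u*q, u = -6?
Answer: -15444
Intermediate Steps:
I(m, q) = -6*q
I(-28, -18)*(-143) = -6*(-18)*(-143) = 108*(-143) = -15444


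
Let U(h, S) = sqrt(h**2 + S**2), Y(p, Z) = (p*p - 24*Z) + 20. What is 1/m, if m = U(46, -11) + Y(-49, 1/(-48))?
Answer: 9686/23445701 - 4*sqrt(2237)/23445701 ≈ 0.00040506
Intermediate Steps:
Y(p, Z) = 20 + p**2 - 24*Z (Y(p, Z) = (p**2 - 24*Z) + 20 = 20 + p**2 - 24*Z)
U(h, S) = sqrt(S**2 + h**2)
m = 4843/2 + sqrt(2237) (m = sqrt((-11)**2 + 46**2) + (20 + (-49)**2 - 24/(-48)) = sqrt(121 + 2116) + (20 + 2401 - 24*(-1/48)) = sqrt(2237) + (20 + 2401 + 1/2) = sqrt(2237) + 4843/2 = 4843/2 + sqrt(2237) ≈ 2468.8)
1/m = 1/(4843/2 + sqrt(2237))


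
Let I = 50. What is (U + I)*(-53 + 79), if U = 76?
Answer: 3276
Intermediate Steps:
(U + I)*(-53 + 79) = (76 + 50)*(-53 + 79) = 126*26 = 3276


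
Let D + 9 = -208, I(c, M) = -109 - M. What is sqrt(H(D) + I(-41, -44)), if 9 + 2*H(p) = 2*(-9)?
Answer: I*sqrt(314)/2 ≈ 8.86*I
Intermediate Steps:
D = -217 (D = -9 - 208 = -217)
H(p) = -27/2 (H(p) = -9/2 + (2*(-9))/2 = -9/2 + (1/2)*(-18) = -9/2 - 9 = -27/2)
sqrt(H(D) + I(-41, -44)) = sqrt(-27/2 + (-109 - 1*(-44))) = sqrt(-27/2 + (-109 + 44)) = sqrt(-27/2 - 65) = sqrt(-157/2) = I*sqrt(314)/2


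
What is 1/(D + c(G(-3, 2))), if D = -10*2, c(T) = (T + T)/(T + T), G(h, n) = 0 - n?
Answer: -1/19 ≈ -0.052632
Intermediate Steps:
G(h, n) = -n
c(T) = 1 (c(T) = (2*T)/((2*T)) = (2*T)*(1/(2*T)) = 1)
D = -20
1/(D + c(G(-3, 2))) = 1/(-20 + 1) = 1/(-19) = -1/19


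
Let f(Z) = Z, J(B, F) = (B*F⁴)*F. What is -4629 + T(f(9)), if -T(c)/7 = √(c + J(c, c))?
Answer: -4629 - 105*√2362 ≈ -9732.0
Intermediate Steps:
J(B, F) = B*F⁵
T(c) = -7*√(c + c⁶) (T(c) = -7*√(c + c*c⁵) = -7*√(c + c⁶))
-4629 + T(f(9)) = -4629 - 7*√(9 + 9⁶) = -4629 - 7*√(9 + 531441) = -4629 - 105*√2362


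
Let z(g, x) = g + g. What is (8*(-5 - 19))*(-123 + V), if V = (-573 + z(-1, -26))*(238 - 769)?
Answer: -58598784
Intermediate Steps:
z(g, x) = 2*g
V = 305325 (V = (-573 + 2*(-1))*(238 - 769) = (-573 - 2)*(-531) = -575*(-531) = 305325)
(8*(-5 - 19))*(-123 + V) = (8*(-5 - 19))*(-123 + 305325) = (8*(-24))*305202 = -192*305202 = -58598784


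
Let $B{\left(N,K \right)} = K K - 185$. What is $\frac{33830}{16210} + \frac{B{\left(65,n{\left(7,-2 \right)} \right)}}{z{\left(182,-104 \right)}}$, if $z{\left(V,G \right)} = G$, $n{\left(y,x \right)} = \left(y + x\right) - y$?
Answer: $\frac{645233}{168584} \approx 3.8274$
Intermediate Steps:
$n{\left(y,x \right)} = x$ ($n{\left(y,x \right)} = \left(x + y\right) - y = x$)
$B{\left(N,K \right)} = -185 + K^{2}$ ($B{\left(N,K \right)} = K^{2} - 185 = -185 + K^{2}$)
$\frac{33830}{16210} + \frac{B{\left(65,n{\left(7,-2 \right)} \right)}}{z{\left(182,-104 \right)}} = \frac{33830}{16210} + \frac{-185 + \left(-2\right)^{2}}{-104} = 33830 \cdot \frac{1}{16210} + \left(-185 + 4\right) \left(- \frac{1}{104}\right) = \frac{3383}{1621} - - \frac{181}{104} = \frac{3383}{1621} + \frac{181}{104} = \frac{645233}{168584}$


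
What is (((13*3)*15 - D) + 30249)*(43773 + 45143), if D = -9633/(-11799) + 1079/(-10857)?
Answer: 2053802197517992/749133 ≈ 2.7416e+9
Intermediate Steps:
D = 537160/749133 (D = -9633*(-1/11799) + 1079*(-1/10857) = 169/207 - 1079/10857 = 537160/749133 ≈ 0.71704)
(((13*3)*15 - D) + 30249)*(43773 + 45143) = (((13*3)*15 - 1*537160/749133) + 30249)*(43773 + 45143) = ((39*15 - 537160/749133) + 30249)*88916 = ((585 - 537160/749133) + 30249)*88916 = (437705645/749133 + 30249)*88916 = (23098229762/749133)*88916 = 2053802197517992/749133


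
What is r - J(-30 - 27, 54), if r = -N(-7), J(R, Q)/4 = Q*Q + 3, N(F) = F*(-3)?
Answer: -11697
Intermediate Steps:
N(F) = -3*F
J(R, Q) = 12 + 4*Q² (J(R, Q) = 4*(Q*Q + 3) = 4*(Q² + 3) = 4*(3 + Q²) = 12 + 4*Q²)
r = -21 (r = -(-3)*(-7) = -1*21 = -21)
r - J(-30 - 27, 54) = -21 - (12 + 4*54²) = -21 - (12 + 4*2916) = -21 - (12 + 11664) = -21 - 1*11676 = -21 - 11676 = -11697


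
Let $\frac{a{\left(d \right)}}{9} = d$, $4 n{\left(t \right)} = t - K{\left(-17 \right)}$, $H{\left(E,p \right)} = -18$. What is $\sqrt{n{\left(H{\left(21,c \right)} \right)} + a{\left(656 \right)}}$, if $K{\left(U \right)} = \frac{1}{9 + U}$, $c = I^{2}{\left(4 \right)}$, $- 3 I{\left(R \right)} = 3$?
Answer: $\frac{\sqrt{377570}}{8} \approx 76.808$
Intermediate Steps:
$I{\left(R \right)} = -1$ ($I{\left(R \right)} = \left(- \frac{1}{3}\right) 3 = -1$)
$c = 1$ ($c = \left(-1\right)^{2} = 1$)
$n{\left(t \right)} = \frac{1}{32} + \frac{t}{4}$ ($n{\left(t \right)} = \frac{t - \frac{1}{9 - 17}}{4} = \frac{t - \frac{1}{-8}}{4} = \frac{t - - \frac{1}{8}}{4} = \frac{t + \frac{1}{8}}{4} = \frac{\frac{1}{8} + t}{4} = \frac{1}{32} + \frac{t}{4}$)
$a{\left(d \right)} = 9 d$
$\sqrt{n{\left(H{\left(21,c \right)} \right)} + a{\left(656 \right)}} = \sqrt{\left(\frac{1}{32} + \frac{1}{4} \left(-18\right)\right) + 9 \cdot 656} = \sqrt{\left(\frac{1}{32} - \frac{9}{2}\right) + 5904} = \sqrt{- \frac{143}{32} + 5904} = \sqrt{\frac{188785}{32}} = \frac{\sqrt{377570}}{8}$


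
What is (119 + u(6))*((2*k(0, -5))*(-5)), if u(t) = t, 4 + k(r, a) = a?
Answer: 11250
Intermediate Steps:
k(r, a) = -4 + a
(119 + u(6))*((2*k(0, -5))*(-5)) = (119 + 6)*((2*(-4 - 5))*(-5)) = 125*((2*(-9))*(-5)) = 125*(-18*(-5)) = 125*90 = 11250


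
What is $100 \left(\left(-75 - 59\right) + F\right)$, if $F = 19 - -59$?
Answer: $-5600$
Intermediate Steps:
$F = 78$ ($F = 19 + 59 = 78$)
$100 \left(\left(-75 - 59\right) + F\right) = 100 \left(\left(-75 - 59\right) + 78\right) = 100 \left(-134 + 78\right) = 100 \left(-56\right) = -5600$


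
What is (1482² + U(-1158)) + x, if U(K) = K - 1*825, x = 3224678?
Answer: 5419019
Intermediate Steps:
U(K) = -825 + K (U(K) = K - 825 = -825 + K)
(1482² + U(-1158)) + x = (1482² + (-825 - 1158)) + 3224678 = (2196324 - 1983) + 3224678 = 2194341 + 3224678 = 5419019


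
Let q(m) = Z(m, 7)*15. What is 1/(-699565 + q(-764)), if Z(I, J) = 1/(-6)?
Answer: -2/1399135 ≈ -1.4295e-6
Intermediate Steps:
Z(I, J) = -⅙
q(m) = -5/2 (q(m) = -⅙*15 = -5/2)
1/(-699565 + q(-764)) = 1/(-699565 - 5/2) = 1/(-1399135/2) = -2/1399135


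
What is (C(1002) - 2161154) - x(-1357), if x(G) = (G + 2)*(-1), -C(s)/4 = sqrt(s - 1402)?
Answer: -2162509 - 80*I ≈ -2.1625e+6 - 80.0*I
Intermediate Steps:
C(s) = -4*sqrt(-1402 + s) (C(s) = -4*sqrt(s - 1402) = -4*sqrt(-1402 + s))
x(G) = -2 - G (x(G) = (2 + G)*(-1) = -2 - G)
(C(1002) - 2161154) - x(-1357) = (-4*sqrt(-1402 + 1002) - 2161154) - (-2 - 1*(-1357)) = (-80*I - 2161154) - (-2 + 1357) = (-80*I - 2161154) - 1*1355 = (-80*I - 2161154) - 1355 = (-2161154 - 80*I) - 1355 = -2162509 - 80*I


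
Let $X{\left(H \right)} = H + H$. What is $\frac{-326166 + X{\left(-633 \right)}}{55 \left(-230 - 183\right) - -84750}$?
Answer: $- \frac{327432}{62035} \approx -5.2782$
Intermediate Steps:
$X{\left(H \right)} = 2 H$
$\frac{-326166 + X{\left(-633 \right)}}{55 \left(-230 - 183\right) - -84750} = \frac{-326166 + 2 \left(-633\right)}{55 \left(-230 - 183\right) - -84750} = \frac{-326166 - 1266}{55 \left(-413\right) + 84750} = - \frac{327432}{-22715 + 84750} = - \frac{327432}{62035}$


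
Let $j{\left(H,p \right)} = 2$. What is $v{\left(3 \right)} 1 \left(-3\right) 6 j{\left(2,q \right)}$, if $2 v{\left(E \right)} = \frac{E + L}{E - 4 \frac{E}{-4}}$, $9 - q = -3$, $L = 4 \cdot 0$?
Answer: $-9$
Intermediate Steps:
$L = 0$
$q = 12$ ($q = 9 - -3 = 9 + 3 = 12$)
$v{\left(E \right)} = \frac{1}{4}$ ($v{\left(E \right)} = \frac{\left(E + 0\right) \frac{1}{E - 4 \frac{E}{-4}}}{2} = \frac{E \frac{1}{E - 4 E \left(- \frac{1}{4}\right)}}{2} = \frac{E \frac{1}{E - 4 \left(- \frac{E}{4}\right)}}{2} = \frac{E \frac{1}{E + E}}{2} = \frac{E \frac{1}{2 E}}{2} = \frac{1}{2} \cdot \frac{1}{2} = \frac{1}{4}$)
$v{\left(3 \right)} 1 \left(-3\right) 6 j{\left(2,q \right)} = \frac{1 \left(-3\right) 6}{4} \cdot 2 = \frac{\left(-3\right) 6}{4} \cdot 2 = \frac{1}{4} \left(-18\right) 2 = \left(- \frac{9}{2}\right) 2 = -9$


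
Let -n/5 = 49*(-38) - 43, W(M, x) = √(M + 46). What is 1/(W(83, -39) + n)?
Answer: 3175/30241832 - √129/90725496 ≈ 0.00010486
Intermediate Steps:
W(M, x) = √(46 + M)
n = 9525 (n = -5*(49*(-38) - 43) = -5*(-1862 - 43) = -5*(-1905) = 9525)
1/(W(83, -39) + n) = 1/(√(46 + 83) + 9525) = 1/(√129 + 9525) = 1/(9525 + √129)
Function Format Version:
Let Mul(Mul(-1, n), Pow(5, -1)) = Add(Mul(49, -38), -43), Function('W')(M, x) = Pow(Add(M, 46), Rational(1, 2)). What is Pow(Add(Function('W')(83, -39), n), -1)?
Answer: Add(Rational(3175, 30241832), Mul(Rational(-1, 90725496), Pow(129, Rational(1, 2)))) ≈ 0.00010486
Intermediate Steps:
Function('W')(M, x) = Pow(Add(46, M), Rational(1, 2))
n = 9525 (n = Mul(-5, Add(Mul(49, -38), -43)) = Mul(-5, Add(-1862, -43)) = Mul(-5, -1905) = 9525)
Pow(Add(Function('W')(83, -39), n), -1) = Pow(Add(Pow(Add(46, 83), Rational(1, 2)), 9525), -1) = Pow(Add(Pow(129, Rational(1, 2)), 9525), -1) = Pow(Add(9525, Pow(129, Rational(1, 2))), -1)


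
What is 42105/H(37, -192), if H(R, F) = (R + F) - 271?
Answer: -14035/142 ≈ -98.838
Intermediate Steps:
H(R, F) = -271 + F + R (H(R, F) = (F + R) - 271 = -271 + F + R)
42105/H(37, -192) = 42105/(-271 - 192 + 37) = 42105/(-426) = 42105*(-1/426) = -14035/142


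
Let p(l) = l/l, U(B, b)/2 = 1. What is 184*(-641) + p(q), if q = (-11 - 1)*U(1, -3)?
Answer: -117943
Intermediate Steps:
U(B, b) = 2 (U(B, b) = 2*1 = 2)
q = -24 (q = (-11 - 1)*2 = -12*2 = -24)
p(l) = 1
184*(-641) + p(q) = 184*(-641) + 1 = -117944 + 1 = -117943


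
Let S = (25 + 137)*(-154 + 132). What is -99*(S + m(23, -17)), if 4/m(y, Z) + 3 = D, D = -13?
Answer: 1411443/4 ≈ 3.5286e+5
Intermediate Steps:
m(y, Z) = -1/4 (m(y, Z) = 4/(-3 - 13) = 4/(-16) = 4*(-1/16) = -1/4)
S = -3564 (S = 162*(-22) = -3564)
-99*(S + m(23, -17)) = -99*(-3564 - 1/4) = -99*(-14257/4) = 1411443/4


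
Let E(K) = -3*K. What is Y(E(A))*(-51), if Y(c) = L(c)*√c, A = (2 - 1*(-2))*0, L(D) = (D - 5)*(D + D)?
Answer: 0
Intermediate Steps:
L(D) = 2*D*(-5 + D) (L(D) = (-5 + D)*(2*D) = 2*D*(-5 + D))
A = 0 (A = (2 + 2)*0 = 4*0 = 0)
Y(c) = 2*c^(3/2)*(-5 + c) (Y(c) = (2*c*(-5 + c))*√c = 2*c^(3/2)*(-5 + c))
Y(E(A))*(-51) = (2*(-3*0)^(3/2)*(-5 - 3*0))*(-51) = (2*0^(3/2)*(-5 + 0))*(-51) = (2*0*(-5))*(-51) = 0*(-51) = 0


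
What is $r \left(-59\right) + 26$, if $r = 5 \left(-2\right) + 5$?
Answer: $321$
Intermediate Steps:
$r = -5$ ($r = -10 + 5 = -5$)
$r \left(-59\right) + 26 = \left(-5\right) \left(-59\right) + 26 = 295 + 26 = 321$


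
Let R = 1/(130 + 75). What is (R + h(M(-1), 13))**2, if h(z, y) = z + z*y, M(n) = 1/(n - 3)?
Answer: 2053489/168100 ≈ 12.216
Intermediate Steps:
M(n) = 1/(-3 + n)
R = 1/205 ≈ 0.0048781
h(z, y) = z + y*z
(R + h(M(-1), 13))**2 = (1/205 + (1 + 13)/(-3 - 1))**2 = (1/205 + 14/(-4))**2 = (1/205 - 1/4*14)**2 = (1/205 - 7/2)**2 = (-1433/410)**2 = 2053489/168100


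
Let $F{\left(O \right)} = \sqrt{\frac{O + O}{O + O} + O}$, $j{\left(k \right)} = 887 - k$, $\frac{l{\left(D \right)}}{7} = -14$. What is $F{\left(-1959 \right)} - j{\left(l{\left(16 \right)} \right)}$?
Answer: $-985 + i \sqrt{1958} \approx -985.0 + 44.249 i$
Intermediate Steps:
$l{\left(D \right)} = -98$ ($l{\left(D \right)} = 7 \left(-14\right) = -98$)
$F{\left(O \right)} = \sqrt{1 + O}$ ($F{\left(O \right)} = \sqrt{\frac{2 O}{2 O} + O} = \sqrt{2 O \frac{1}{2 O} + O} = \sqrt{1 + O}$)
$F{\left(-1959 \right)} - j{\left(l{\left(16 \right)} \right)} = \sqrt{1 - 1959} - \left(887 - -98\right) = \sqrt{-1958} - \left(887 + 98\right) = i \sqrt{1958} - 985 = -985 + i \sqrt{1958}$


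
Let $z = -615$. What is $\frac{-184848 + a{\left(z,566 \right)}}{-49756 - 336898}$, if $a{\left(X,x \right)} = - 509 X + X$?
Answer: $- \frac{63786}{193327} \approx -0.32994$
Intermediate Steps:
$a{\left(X,x \right)} = - 508 X$
$\frac{-184848 + a{\left(z,566 \right)}}{-49756 - 336898} = \frac{-184848 - -312420}{-49756 - 336898} = \frac{-184848 + 312420}{-386654} = 127572 \left(- \frac{1}{386654}\right) = - \frac{63786}{193327}$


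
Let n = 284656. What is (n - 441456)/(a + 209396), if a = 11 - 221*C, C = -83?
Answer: -3136/4555 ≈ -0.68847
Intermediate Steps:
a = 18354 (a = 11 - 221*(-83) = 11 + 18343 = 18354)
(n - 441456)/(a + 209396) = (284656 - 441456)/(18354 + 209396) = -156800/227750 = -156800*1/227750 = -3136/4555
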